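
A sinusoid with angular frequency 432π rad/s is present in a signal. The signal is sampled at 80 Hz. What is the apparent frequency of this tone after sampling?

24 Hz

ω = 432π rad/s → f = ω/(2π) = 216 Hz.
216 Hz mod fs = 56 Hz.
56 Hz > fs/2 = 40 Hz, folds to fs − 56 Hz = 24 Hz.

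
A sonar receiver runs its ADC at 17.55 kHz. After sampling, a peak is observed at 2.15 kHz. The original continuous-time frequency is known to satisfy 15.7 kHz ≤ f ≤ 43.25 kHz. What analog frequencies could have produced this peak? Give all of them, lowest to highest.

19.7 kHz, 32.95 kHz, 37.25 kHz

Frequencies that alias to 2.15 kHz are k·fs ± 2.15 kHz for integer k ≥ 0.
k=0: 2.15 kHz.
k=1: 15.4 kHz, 19.7 kHz.
k=2: 32.95 kHz, 37.25 kHz.
k=3: 50.5 kHz, 54.8 kHz.
Within [15.7 kHz, 43.25 kHz]: 19.7 kHz, 32.95 kHz, 37.25 kHz.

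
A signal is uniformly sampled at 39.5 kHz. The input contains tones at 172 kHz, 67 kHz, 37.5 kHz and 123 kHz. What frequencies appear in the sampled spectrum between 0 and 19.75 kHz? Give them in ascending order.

2 kHz, 4.5 kHz, 12 kHz, 14 kHz

fs/2 = 19.75 kHz.
172 kHz mod fs = 14 kHz.
14 kHz ≤ fs/2 = 19.75 kHz, appears at 14 kHz.
67 kHz mod fs = 27.5 kHz.
27.5 kHz > fs/2 = 19.75 kHz, folds to fs − 27.5 kHz = 12 kHz.
37.5 kHz > fs/2 = 19.75 kHz, folds to fs − 37.5 kHz = 2 kHz.
123 kHz mod fs = 4.5 kHz.
4.5 kHz ≤ fs/2 = 19.75 kHz, appears at 4.5 kHz.
Distinct values: {2 kHz, 4.5 kHz, 12 kHz, 14 kHz}.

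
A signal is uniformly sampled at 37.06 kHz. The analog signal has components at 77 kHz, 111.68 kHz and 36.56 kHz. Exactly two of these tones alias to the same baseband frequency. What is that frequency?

fs/2 = 18.53 kHz.
77 kHz mod fs = 2.88 kHz.
2.88 kHz ≤ fs/2 = 18.53 kHz, appears at 2.88 kHz.
111.68 kHz mod fs = 0.5 kHz.
0.5 kHz ≤ fs/2 = 18.53 kHz, appears at 0.5 kHz.
36.56 kHz > fs/2 = 18.53 kHz, folds to fs − 36.56 kHz = 0.5 kHz.
36.56 kHz and 111.68 kHz both map to 0.5 kHz.

0.5 kHz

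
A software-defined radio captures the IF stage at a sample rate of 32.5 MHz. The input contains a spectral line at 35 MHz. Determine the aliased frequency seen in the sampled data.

2.5 MHz

35 MHz mod fs = 2.5 MHz.
2.5 MHz ≤ fs/2 = 16.25 MHz, appears at 2.5 MHz.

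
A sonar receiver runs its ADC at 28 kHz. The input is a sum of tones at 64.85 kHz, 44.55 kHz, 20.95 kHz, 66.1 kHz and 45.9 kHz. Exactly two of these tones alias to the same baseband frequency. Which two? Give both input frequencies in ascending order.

fs/2 = 14 kHz.
64.85 kHz mod fs = 8.85 kHz.
8.85 kHz ≤ fs/2 = 14 kHz, appears at 8.85 kHz.
44.55 kHz mod fs = 16.55 kHz.
16.55 kHz > fs/2 = 14 kHz, folds to fs − 16.55 kHz = 11.45 kHz.
20.95 kHz > fs/2 = 14 kHz, folds to fs − 20.95 kHz = 7.05 kHz.
66.1 kHz mod fs = 10.1 kHz.
10.1 kHz ≤ fs/2 = 14 kHz, appears at 10.1 kHz.
45.9 kHz mod fs = 17.9 kHz.
17.9 kHz > fs/2 = 14 kHz, folds to fs − 17.9 kHz = 10.1 kHz.
45.9 kHz and 66.1 kHz both map to 10.1 kHz.

45.9 kHz, 66.1 kHz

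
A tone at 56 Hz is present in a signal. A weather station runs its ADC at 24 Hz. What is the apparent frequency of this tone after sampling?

56 Hz mod fs = 8 Hz.
8 Hz ≤ fs/2 = 12 Hz, appears at 8 Hz.

8 Hz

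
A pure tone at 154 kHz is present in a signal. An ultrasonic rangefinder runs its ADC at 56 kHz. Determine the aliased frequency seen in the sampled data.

14 kHz

154 kHz mod fs = 42 kHz.
42 kHz > fs/2 = 28 kHz, folds to fs − 42 kHz = 14 kHz.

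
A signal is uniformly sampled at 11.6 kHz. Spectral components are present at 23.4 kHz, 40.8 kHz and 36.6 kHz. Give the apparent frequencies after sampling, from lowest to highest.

fs/2 = 5.8 kHz.
23.4 kHz mod fs = 0.2 kHz.
0.2 kHz ≤ fs/2 = 5.8 kHz, appears at 0.2 kHz.
40.8 kHz mod fs = 6 kHz.
6 kHz > fs/2 = 5.8 kHz, folds to fs − 6 kHz = 5.6 kHz.
36.6 kHz mod fs = 1.8 kHz.
1.8 kHz ≤ fs/2 = 5.8 kHz, appears at 1.8 kHz.
Distinct values: {0.2 kHz, 1.8 kHz, 5.6 kHz}.

0.2 kHz, 1.8 kHz, 5.6 kHz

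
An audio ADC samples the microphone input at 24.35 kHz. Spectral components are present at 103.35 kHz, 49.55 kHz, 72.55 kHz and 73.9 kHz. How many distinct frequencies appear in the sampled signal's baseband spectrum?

fs/2 = 12.175 kHz.
103.35 kHz mod fs = 5.95 kHz.
5.95 kHz ≤ fs/2 = 12.175 kHz, appears at 5.95 kHz.
49.55 kHz mod fs = 0.85 kHz.
0.85 kHz ≤ fs/2 = 12.175 kHz, appears at 0.85 kHz.
72.55 kHz mod fs = 23.85 kHz.
23.85 kHz > fs/2 = 12.175 kHz, folds to fs − 23.85 kHz = 0.5 kHz.
73.9 kHz mod fs = 0.85 kHz.
0.85 kHz ≤ fs/2 = 12.175 kHz, appears at 0.85 kHz.
Distinct values: {0.5 kHz, 0.85 kHz, 5.95 kHz} → 3.

3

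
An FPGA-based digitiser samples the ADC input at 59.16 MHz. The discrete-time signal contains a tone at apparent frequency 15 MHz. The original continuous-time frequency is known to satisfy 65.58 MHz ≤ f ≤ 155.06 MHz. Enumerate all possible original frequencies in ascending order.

Frequencies that alias to 15 MHz are k·fs ± 15 MHz for integer k ≥ 0.
k=0: 15 MHz.
k=1: 44.16 MHz, 74.16 MHz.
k=2: 103.32 MHz, 133.32 MHz.
k=3: 162.48 MHz, 192.48 MHz.
Within [65.58 MHz, 155.06 MHz]: 74.16 MHz, 103.32 MHz, 133.32 MHz.

74.16 MHz, 103.32 MHz, 133.32 MHz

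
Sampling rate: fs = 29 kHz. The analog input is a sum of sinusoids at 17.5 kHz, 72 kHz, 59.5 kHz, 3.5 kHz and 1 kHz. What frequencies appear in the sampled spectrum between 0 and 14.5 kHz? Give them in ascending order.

1 kHz, 1.5 kHz, 3.5 kHz, 11.5 kHz, 14 kHz

fs/2 = 14.5 kHz.
17.5 kHz > fs/2 = 14.5 kHz, folds to fs − 17.5 kHz = 11.5 kHz.
72 kHz mod fs = 14 kHz.
14 kHz ≤ fs/2 = 14.5 kHz, appears at 14 kHz.
59.5 kHz mod fs = 1.5 kHz.
1.5 kHz ≤ fs/2 = 14.5 kHz, appears at 1.5 kHz.
3.5 kHz ≤ fs/2 = 14.5 kHz, passes unchanged.
1 kHz ≤ fs/2 = 14.5 kHz, passes unchanged.
Distinct values: {1 kHz, 1.5 kHz, 3.5 kHz, 11.5 kHz, 14 kHz}.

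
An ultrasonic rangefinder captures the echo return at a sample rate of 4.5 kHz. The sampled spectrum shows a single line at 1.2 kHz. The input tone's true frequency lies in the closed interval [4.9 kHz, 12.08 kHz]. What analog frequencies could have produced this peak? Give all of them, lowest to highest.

Frequencies that alias to 1.2 kHz are k·fs ± 1.2 kHz for integer k ≥ 0.
k=0: 1.2 kHz.
k=1: 3.3 kHz, 5.7 kHz.
k=2: 7.8 kHz, 10.2 kHz.
k=3: 12.3 kHz, 14.7 kHz.
Within [4.9 kHz, 12.08 kHz]: 5.7 kHz, 7.8 kHz, 10.2 kHz.

5.7 kHz, 7.8 kHz, 10.2 kHz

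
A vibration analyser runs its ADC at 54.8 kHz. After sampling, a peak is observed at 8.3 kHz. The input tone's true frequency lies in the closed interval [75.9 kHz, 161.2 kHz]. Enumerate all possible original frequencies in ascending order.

Frequencies that alias to 8.3 kHz are k·fs ± 8.3 kHz for integer k ≥ 0.
k=0: 8.3 kHz.
k=1: 46.5 kHz, 63.1 kHz.
k=2: 101.3 kHz, 117.9 kHz.
k=3: 156.1 kHz, 172.7 kHz.
k=4: 210.9 kHz, 227.5 kHz.
Within [75.9 kHz, 161.2 kHz]: 101.3 kHz, 117.9 kHz, 156.1 kHz.

101.3 kHz, 117.9 kHz, 156.1 kHz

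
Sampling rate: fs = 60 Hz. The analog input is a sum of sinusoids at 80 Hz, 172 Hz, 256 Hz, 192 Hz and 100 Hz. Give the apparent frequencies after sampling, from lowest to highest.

fs/2 = 30 Hz.
80 Hz mod fs = 20 Hz.
20 Hz ≤ fs/2 = 30 Hz, appears at 20 Hz.
172 Hz mod fs = 52 Hz.
52 Hz > fs/2 = 30 Hz, folds to fs − 52 Hz = 8 Hz.
256 Hz mod fs = 16 Hz.
16 Hz ≤ fs/2 = 30 Hz, appears at 16 Hz.
192 Hz mod fs = 12 Hz.
12 Hz ≤ fs/2 = 30 Hz, appears at 12 Hz.
100 Hz mod fs = 40 Hz.
40 Hz > fs/2 = 30 Hz, folds to fs − 40 Hz = 20 Hz.
Distinct values: {8 Hz, 12 Hz, 16 Hz, 20 Hz}.

8 Hz, 12 Hz, 16 Hz, 20 Hz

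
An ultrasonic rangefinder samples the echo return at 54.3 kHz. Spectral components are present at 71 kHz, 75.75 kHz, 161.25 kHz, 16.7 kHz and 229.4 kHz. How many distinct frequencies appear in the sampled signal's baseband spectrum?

fs/2 = 27.15 kHz.
71 kHz mod fs = 16.7 kHz.
16.7 kHz ≤ fs/2 = 27.15 kHz, appears at 16.7 kHz.
75.75 kHz mod fs = 21.45 kHz.
21.45 kHz ≤ fs/2 = 27.15 kHz, appears at 21.45 kHz.
161.25 kHz mod fs = 52.65 kHz.
52.65 kHz > fs/2 = 27.15 kHz, folds to fs − 52.65 kHz = 1.65 kHz.
16.7 kHz ≤ fs/2 = 27.15 kHz, passes unchanged.
229.4 kHz mod fs = 12.2 kHz.
12.2 kHz ≤ fs/2 = 27.15 kHz, appears at 12.2 kHz.
Distinct values: {1.65 kHz, 12.2 kHz, 16.7 kHz, 21.45 kHz} → 4.

4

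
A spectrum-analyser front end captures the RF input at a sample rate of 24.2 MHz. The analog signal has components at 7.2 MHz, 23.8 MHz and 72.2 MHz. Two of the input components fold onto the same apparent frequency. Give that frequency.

0.4 MHz

fs/2 = 12.1 MHz.
7.2 MHz ≤ fs/2 = 12.1 MHz, passes unchanged.
23.8 MHz > fs/2 = 12.1 MHz, folds to fs − 23.8 MHz = 0.4 MHz.
72.2 MHz mod fs = 23.8 MHz.
23.8 MHz > fs/2 = 12.1 MHz, folds to fs − 23.8 MHz = 0.4 MHz.
23.8 MHz and 72.2 MHz both map to 0.4 MHz.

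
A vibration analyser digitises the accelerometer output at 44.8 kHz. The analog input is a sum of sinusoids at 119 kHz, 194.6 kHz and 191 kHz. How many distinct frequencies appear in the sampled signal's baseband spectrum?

fs/2 = 22.4 kHz.
119 kHz mod fs = 29.4 kHz.
29.4 kHz > fs/2 = 22.4 kHz, folds to fs − 29.4 kHz = 15.4 kHz.
194.6 kHz mod fs = 15.4 kHz.
15.4 kHz ≤ fs/2 = 22.4 kHz, appears at 15.4 kHz.
191 kHz mod fs = 11.8 kHz.
11.8 kHz ≤ fs/2 = 22.4 kHz, appears at 11.8 kHz.
Distinct values: {11.8 kHz, 15.4 kHz} → 2.

2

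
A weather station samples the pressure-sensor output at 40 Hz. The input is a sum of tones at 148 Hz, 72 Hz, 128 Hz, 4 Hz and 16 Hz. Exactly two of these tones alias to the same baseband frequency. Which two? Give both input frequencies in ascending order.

72 Hz, 128 Hz

fs/2 = 20 Hz.
148 Hz mod fs = 28 Hz.
28 Hz > fs/2 = 20 Hz, folds to fs − 28 Hz = 12 Hz.
72 Hz mod fs = 32 Hz.
32 Hz > fs/2 = 20 Hz, folds to fs − 32 Hz = 8 Hz.
128 Hz mod fs = 8 Hz.
8 Hz ≤ fs/2 = 20 Hz, appears at 8 Hz.
4 Hz ≤ fs/2 = 20 Hz, passes unchanged.
16 Hz ≤ fs/2 = 20 Hz, passes unchanged.
72 Hz and 128 Hz both map to 8 Hz.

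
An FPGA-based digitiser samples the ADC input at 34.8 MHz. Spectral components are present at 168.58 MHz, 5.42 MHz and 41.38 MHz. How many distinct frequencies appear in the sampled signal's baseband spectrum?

2

fs/2 = 17.4 MHz.
168.58 MHz mod fs = 29.38 MHz.
29.38 MHz > fs/2 = 17.4 MHz, folds to fs − 29.38 MHz = 5.42 MHz.
5.42 MHz ≤ fs/2 = 17.4 MHz, passes unchanged.
41.38 MHz mod fs = 6.58 MHz.
6.58 MHz ≤ fs/2 = 17.4 MHz, appears at 6.58 MHz.
Distinct values: {5.42 MHz, 6.58 MHz} → 2.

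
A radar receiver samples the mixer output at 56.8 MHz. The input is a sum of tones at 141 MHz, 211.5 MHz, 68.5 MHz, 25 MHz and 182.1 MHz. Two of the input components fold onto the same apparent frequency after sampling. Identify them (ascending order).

fs/2 = 28.4 MHz.
141 MHz mod fs = 27.4 MHz.
27.4 MHz ≤ fs/2 = 28.4 MHz, appears at 27.4 MHz.
211.5 MHz mod fs = 41.1 MHz.
41.1 MHz > fs/2 = 28.4 MHz, folds to fs − 41.1 MHz = 15.7 MHz.
68.5 MHz mod fs = 11.7 MHz.
11.7 MHz ≤ fs/2 = 28.4 MHz, appears at 11.7 MHz.
25 MHz ≤ fs/2 = 28.4 MHz, passes unchanged.
182.1 MHz mod fs = 11.7 MHz.
11.7 MHz ≤ fs/2 = 28.4 MHz, appears at 11.7 MHz.
68.5 MHz and 182.1 MHz both map to 11.7 MHz.

68.5 MHz, 182.1 MHz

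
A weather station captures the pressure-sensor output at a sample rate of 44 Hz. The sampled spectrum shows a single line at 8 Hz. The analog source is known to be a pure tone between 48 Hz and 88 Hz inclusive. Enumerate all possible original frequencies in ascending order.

52 Hz, 80 Hz

Frequencies that alias to 8 Hz are k·fs ± 8 Hz for integer k ≥ 0.
k=0: 8 Hz.
k=1: 36 Hz, 52 Hz.
k=2: 80 Hz, 96 Hz.
k=3: 124 Hz, 140 Hz.
Within [48 Hz, 88 Hz]: 52 Hz, 80 Hz.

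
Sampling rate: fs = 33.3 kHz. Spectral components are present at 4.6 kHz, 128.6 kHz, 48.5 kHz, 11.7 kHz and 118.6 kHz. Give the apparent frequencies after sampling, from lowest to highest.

4.6 kHz, 11.7 kHz, 14.6 kHz, 15.2 kHz

fs/2 = 16.65 kHz.
4.6 kHz ≤ fs/2 = 16.65 kHz, passes unchanged.
128.6 kHz mod fs = 28.7 kHz.
28.7 kHz > fs/2 = 16.65 kHz, folds to fs − 28.7 kHz = 4.6 kHz.
48.5 kHz mod fs = 15.2 kHz.
15.2 kHz ≤ fs/2 = 16.65 kHz, appears at 15.2 kHz.
11.7 kHz ≤ fs/2 = 16.65 kHz, passes unchanged.
118.6 kHz mod fs = 18.7 kHz.
18.7 kHz > fs/2 = 16.65 kHz, folds to fs − 18.7 kHz = 14.6 kHz.
Distinct values: {4.6 kHz, 11.7 kHz, 14.6 kHz, 15.2 kHz}.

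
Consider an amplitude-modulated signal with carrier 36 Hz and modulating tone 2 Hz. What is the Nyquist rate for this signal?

AM sidebands sit at fc ± fm = 34 Hz and 38 Hz.
Highest-frequency component: 38 Hz.
Nyquist rate = 2 × 38 Hz = 76 Hz.

76 Hz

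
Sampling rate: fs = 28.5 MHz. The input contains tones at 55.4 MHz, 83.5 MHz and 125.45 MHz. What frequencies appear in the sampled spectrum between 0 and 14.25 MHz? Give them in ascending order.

1.6 MHz, 2 MHz, 11.45 MHz

fs/2 = 14.25 MHz.
55.4 MHz mod fs = 26.9 MHz.
26.9 MHz > fs/2 = 14.25 MHz, folds to fs − 26.9 MHz = 1.6 MHz.
83.5 MHz mod fs = 26.5 MHz.
26.5 MHz > fs/2 = 14.25 MHz, folds to fs − 26.5 MHz = 2 MHz.
125.45 MHz mod fs = 11.45 MHz.
11.45 MHz ≤ fs/2 = 14.25 MHz, appears at 11.45 MHz.
Distinct values: {1.6 MHz, 2 MHz, 11.45 MHz}.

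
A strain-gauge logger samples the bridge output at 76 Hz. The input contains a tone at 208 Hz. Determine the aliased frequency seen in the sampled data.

208 Hz mod fs = 56 Hz.
56 Hz > fs/2 = 38 Hz, folds to fs − 56 Hz = 20 Hz.

20 Hz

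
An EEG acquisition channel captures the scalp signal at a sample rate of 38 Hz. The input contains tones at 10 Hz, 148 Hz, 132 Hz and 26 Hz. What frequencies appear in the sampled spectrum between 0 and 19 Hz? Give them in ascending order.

4 Hz, 10 Hz, 12 Hz, 18 Hz

fs/2 = 19 Hz.
10 Hz ≤ fs/2 = 19 Hz, passes unchanged.
148 Hz mod fs = 34 Hz.
34 Hz > fs/2 = 19 Hz, folds to fs − 34 Hz = 4 Hz.
132 Hz mod fs = 18 Hz.
18 Hz ≤ fs/2 = 19 Hz, appears at 18 Hz.
26 Hz > fs/2 = 19 Hz, folds to fs − 26 Hz = 12 Hz.
Distinct values: {4 Hz, 10 Hz, 12 Hz, 18 Hz}.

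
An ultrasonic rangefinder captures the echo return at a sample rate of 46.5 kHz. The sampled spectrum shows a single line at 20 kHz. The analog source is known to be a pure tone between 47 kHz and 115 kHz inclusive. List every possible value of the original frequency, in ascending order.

66.5 kHz, 73 kHz, 113 kHz

Frequencies that alias to 20 kHz are k·fs ± 20 kHz for integer k ≥ 0.
k=0: 20 kHz.
k=1: 26.5 kHz, 66.5 kHz.
k=2: 73 kHz, 113 kHz.
k=3: 119.5 kHz, 159.5 kHz.
Within [47 kHz, 115 kHz]: 66.5 kHz, 73 kHz, 113 kHz.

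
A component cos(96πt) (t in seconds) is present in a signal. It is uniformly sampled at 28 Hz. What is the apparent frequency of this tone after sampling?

ω = 96π rad/s → f = ω/(2π) = 48 Hz.
48 Hz mod fs = 20 Hz.
20 Hz > fs/2 = 14 Hz, folds to fs − 20 Hz = 8 Hz.

8 Hz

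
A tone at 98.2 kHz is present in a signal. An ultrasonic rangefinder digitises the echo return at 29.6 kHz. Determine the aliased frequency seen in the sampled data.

9.4 kHz

98.2 kHz mod fs = 9.4 kHz.
9.4 kHz ≤ fs/2 = 14.8 kHz, appears at 9.4 kHz.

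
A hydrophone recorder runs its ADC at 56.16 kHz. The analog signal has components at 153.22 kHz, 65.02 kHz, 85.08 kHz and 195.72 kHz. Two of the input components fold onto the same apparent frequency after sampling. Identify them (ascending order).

fs/2 = 28.08 kHz.
153.22 kHz mod fs = 40.9 kHz.
40.9 kHz > fs/2 = 28.08 kHz, folds to fs − 40.9 kHz = 15.26 kHz.
65.02 kHz mod fs = 8.86 kHz.
8.86 kHz ≤ fs/2 = 28.08 kHz, appears at 8.86 kHz.
85.08 kHz mod fs = 28.92 kHz.
28.92 kHz > fs/2 = 28.08 kHz, folds to fs − 28.92 kHz = 27.24 kHz.
195.72 kHz mod fs = 27.24 kHz.
27.24 kHz ≤ fs/2 = 28.08 kHz, appears at 27.24 kHz.
85.08 kHz and 195.72 kHz both map to 27.24 kHz.

85.08 kHz, 195.72 kHz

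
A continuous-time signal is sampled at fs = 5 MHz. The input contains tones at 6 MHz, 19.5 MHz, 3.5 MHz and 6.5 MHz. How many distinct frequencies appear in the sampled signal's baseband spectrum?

3

fs/2 = 2.5 MHz.
6 MHz mod fs = 1 MHz.
1 MHz ≤ fs/2 = 2.5 MHz, appears at 1 MHz.
19.5 MHz mod fs = 4.5 MHz.
4.5 MHz > fs/2 = 2.5 MHz, folds to fs − 4.5 MHz = 0.5 MHz.
3.5 MHz > fs/2 = 2.5 MHz, folds to fs − 3.5 MHz = 1.5 MHz.
6.5 MHz mod fs = 1.5 MHz.
1.5 MHz ≤ fs/2 = 2.5 MHz, appears at 1.5 MHz.
Distinct values: {0.5 MHz, 1 MHz, 1.5 MHz} → 3.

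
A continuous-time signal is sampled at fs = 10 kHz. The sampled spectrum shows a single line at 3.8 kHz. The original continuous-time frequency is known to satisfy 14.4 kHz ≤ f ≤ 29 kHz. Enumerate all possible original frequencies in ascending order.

Frequencies that alias to 3.8 kHz are k·fs ± 3.8 kHz for integer k ≥ 0.
k=0: 3.8 kHz.
k=1: 6.2 kHz, 13.8 kHz.
k=2: 16.2 kHz, 23.8 kHz.
k=3: 26.2 kHz, 33.8 kHz.
k=4: 36.2 kHz, 43.8 kHz.
Within [14.4 kHz, 29 kHz]: 16.2 kHz, 23.8 kHz, 26.2 kHz.

16.2 kHz, 23.8 kHz, 26.2 kHz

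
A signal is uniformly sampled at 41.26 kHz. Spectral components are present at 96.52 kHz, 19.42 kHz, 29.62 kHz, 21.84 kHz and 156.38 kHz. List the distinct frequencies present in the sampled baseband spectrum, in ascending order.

8.66 kHz, 11.64 kHz, 14 kHz, 19.42 kHz

fs/2 = 20.63 kHz.
96.52 kHz mod fs = 14 kHz.
14 kHz ≤ fs/2 = 20.63 kHz, appears at 14 kHz.
19.42 kHz ≤ fs/2 = 20.63 kHz, passes unchanged.
29.62 kHz > fs/2 = 20.63 kHz, folds to fs − 29.62 kHz = 11.64 kHz.
21.84 kHz > fs/2 = 20.63 kHz, folds to fs − 21.84 kHz = 19.42 kHz.
156.38 kHz mod fs = 32.6 kHz.
32.6 kHz > fs/2 = 20.63 kHz, folds to fs − 32.6 kHz = 8.66 kHz.
Distinct values: {8.66 kHz, 11.64 kHz, 14 kHz, 19.42 kHz}.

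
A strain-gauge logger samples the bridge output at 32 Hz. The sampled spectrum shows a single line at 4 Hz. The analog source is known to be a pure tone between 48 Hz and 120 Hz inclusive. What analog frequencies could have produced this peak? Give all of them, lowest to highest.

Frequencies that alias to 4 Hz are k·fs ± 4 Hz for integer k ≥ 0.
k=0: 4 Hz.
k=1: 28 Hz, 36 Hz.
k=2: 60 Hz, 68 Hz.
k=3: 92 Hz, 100 Hz.
k=4: 124 Hz, 132 Hz.
Within [48 Hz, 120 Hz]: 60 Hz, 68 Hz, 92 Hz, 100 Hz.

60 Hz, 68 Hz, 92 Hz, 100 Hz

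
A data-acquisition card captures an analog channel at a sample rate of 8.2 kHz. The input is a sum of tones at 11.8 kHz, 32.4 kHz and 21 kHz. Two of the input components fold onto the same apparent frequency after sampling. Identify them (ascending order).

11.8 kHz, 21 kHz

fs/2 = 4.1 kHz.
11.8 kHz mod fs = 3.6 kHz.
3.6 kHz ≤ fs/2 = 4.1 kHz, appears at 3.6 kHz.
32.4 kHz mod fs = 7.8 kHz.
7.8 kHz > fs/2 = 4.1 kHz, folds to fs − 7.8 kHz = 0.4 kHz.
21 kHz mod fs = 4.6 kHz.
4.6 kHz > fs/2 = 4.1 kHz, folds to fs − 4.6 kHz = 3.6 kHz.
11.8 kHz and 21 kHz both map to 3.6 kHz.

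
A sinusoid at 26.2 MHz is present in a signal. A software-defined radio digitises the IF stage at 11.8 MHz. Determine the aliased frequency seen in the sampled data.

2.6 MHz

26.2 MHz mod fs = 2.6 MHz.
2.6 MHz ≤ fs/2 = 5.9 MHz, appears at 2.6 MHz.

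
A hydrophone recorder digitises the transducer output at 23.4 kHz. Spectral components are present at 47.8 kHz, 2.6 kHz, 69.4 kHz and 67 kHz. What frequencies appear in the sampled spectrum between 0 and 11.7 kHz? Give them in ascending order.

fs/2 = 11.7 kHz.
47.8 kHz mod fs = 1 kHz.
1 kHz ≤ fs/2 = 11.7 kHz, appears at 1 kHz.
2.6 kHz ≤ fs/2 = 11.7 kHz, passes unchanged.
69.4 kHz mod fs = 22.6 kHz.
22.6 kHz > fs/2 = 11.7 kHz, folds to fs − 22.6 kHz = 0.8 kHz.
67 kHz mod fs = 20.2 kHz.
20.2 kHz > fs/2 = 11.7 kHz, folds to fs − 20.2 kHz = 3.2 kHz.
Distinct values: {0.8 kHz, 1 kHz, 2.6 kHz, 3.2 kHz}.

0.8 kHz, 1 kHz, 2.6 kHz, 3.2 kHz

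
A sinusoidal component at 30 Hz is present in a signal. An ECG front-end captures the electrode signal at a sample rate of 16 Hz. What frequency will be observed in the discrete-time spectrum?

2 Hz

30 Hz mod fs = 14 Hz.
14 Hz > fs/2 = 8 Hz, folds to fs − 14 Hz = 2 Hz.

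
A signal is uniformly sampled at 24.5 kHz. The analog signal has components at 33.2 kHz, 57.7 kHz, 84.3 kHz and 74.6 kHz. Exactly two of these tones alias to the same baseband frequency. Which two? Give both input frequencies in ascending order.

33.2 kHz, 57.7 kHz

fs/2 = 12.25 kHz.
33.2 kHz mod fs = 8.7 kHz.
8.7 kHz ≤ fs/2 = 12.25 kHz, appears at 8.7 kHz.
57.7 kHz mod fs = 8.7 kHz.
8.7 kHz ≤ fs/2 = 12.25 kHz, appears at 8.7 kHz.
84.3 kHz mod fs = 10.8 kHz.
10.8 kHz ≤ fs/2 = 12.25 kHz, appears at 10.8 kHz.
74.6 kHz mod fs = 1.1 kHz.
1.1 kHz ≤ fs/2 = 12.25 kHz, appears at 1.1 kHz.
33.2 kHz and 57.7 kHz both map to 8.7 kHz.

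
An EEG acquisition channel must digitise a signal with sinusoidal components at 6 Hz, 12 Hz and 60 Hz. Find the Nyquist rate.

Highest-frequency component: 60 Hz.
Nyquist rate = 2 × 60 Hz = 120 Hz.

120 Hz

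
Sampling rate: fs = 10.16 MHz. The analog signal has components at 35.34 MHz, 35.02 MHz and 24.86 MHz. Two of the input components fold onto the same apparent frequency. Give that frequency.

fs/2 = 5.08 MHz.
35.34 MHz mod fs = 4.86 MHz.
4.86 MHz ≤ fs/2 = 5.08 MHz, appears at 4.86 MHz.
35.02 MHz mod fs = 4.54 MHz.
4.54 MHz ≤ fs/2 = 5.08 MHz, appears at 4.54 MHz.
24.86 MHz mod fs = 4.54 MHz.
4.54 MHz ≤ fs/2 = 5.08 MHz, appears at 4.54 MHz.
24.86 MHz and 35.02 MHz both map to 4.54 MHz.

4.54 MHz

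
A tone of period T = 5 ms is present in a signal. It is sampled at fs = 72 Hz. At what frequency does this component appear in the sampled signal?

T = 5 ms → f = 1/T = 200 Hz.
200 Hz mod fs = 56 Hz.
56 Hz > fs/2 = 36 Hz, folds to fs − 56 Hz = 16 Hz.

16 Hz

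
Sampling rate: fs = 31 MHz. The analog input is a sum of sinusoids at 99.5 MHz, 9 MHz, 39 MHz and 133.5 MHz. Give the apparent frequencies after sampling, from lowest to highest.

fs/2 = 15.5 MHz.
99.5 MHz mod fs = 6.5 MHz.
6.5 MHz ≤ fs/2 = 15.5 MHz, appears at 6.5 MHz.
9 MHz ≤ fs/2 = 15.5 MHz, passes unchanged.
39 MHz mod fs = 8 MHz.
8 MHz ≤ fs/2 = 15.5 MHz, appears at 8 MHz.
133.5 MHz mod fs = 9.5 MHz.
9.5 MHz ≤ fs/2 = 15.5 MHz, appears at 9.5 MHz.
Distinct values: {6.5 MHz, 8 MHz, 9 MHz, 9.5 MHz}.

6.5 MHz, 8 MHz, 9 MHz, 9.5 MHz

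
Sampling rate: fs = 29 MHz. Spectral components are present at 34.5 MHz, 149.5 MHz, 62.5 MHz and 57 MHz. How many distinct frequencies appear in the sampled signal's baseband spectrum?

3

fs/2 = 14.5 MHz.
34.5 MHz mod fs = 5.5 MHz.
5.5 MHz ≤ fs/2 = 14.5 MHz, appears at 5.5 MHz.
149.5 MHz mod fs = 4.5 MHz.
4.5 MHz ≤ fs/2 = 14.5 MHz, appears at 4.5 MHz.
62.5 MHz mod fs = 4.5 MHz.
4.5 MHz ≤ fs/2 = 14.5 MHz, appears at 4.5 MHz.
57 MHz mod fs = 28 MHz.
28 MHz > fs/2 = 14.5 MHz, folds to fs − 28 MHz = 1 MHz.
Distinct values: {1 MHz, 4.5 MHz, 5.5 MHz} → 3.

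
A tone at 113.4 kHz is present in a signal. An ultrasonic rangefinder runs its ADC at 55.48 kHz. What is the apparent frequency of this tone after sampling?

113.4 kHz mod fs = 2.44 kHz.
2.44 kHz ≤ fs/2 = 27.74 kHz, appears at 2.44 kHz.

2.44 kHz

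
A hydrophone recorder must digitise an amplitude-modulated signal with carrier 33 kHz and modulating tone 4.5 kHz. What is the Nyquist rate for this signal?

AM sidebands sit at fc ± fm = 28.5 kHz and 37.5 kHz.
Highest-frequency component: 37.5 kHz.
Nyquist rate = 2 × 37.5 kHz = 75 kHz.

75 kHz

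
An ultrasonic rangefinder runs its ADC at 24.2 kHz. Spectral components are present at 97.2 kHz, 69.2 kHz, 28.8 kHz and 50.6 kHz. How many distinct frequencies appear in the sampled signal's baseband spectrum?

4

fs/2 = 12.1 kHz.
97.2 kHz mod fs = 0.4 kHz.
0.4 kHz ≤ fs/2 = 12.1 kHz, appears at 0.4 kHz.
69.2 kHz mod fs = 20.8 kHz.
20.8 kHz > fs/2 = 12.1 kHz, folds to fs − 20.8 kHz = 3.4 kHz.
28.8 kHz mod fs = 4.6 kHz.
4.6 kHz ≤ fs/2 = 12.1 kHz, appears at 4.6 kHz.
50.6 kHz mod fs = 2.2 kHz.
2.2 kHz ≤ fs/2 = 12.1 kHz, appears at 2.2 kHz.
Distinct values: {0.4 kHz, 2.2 kHz, 3.4 kHz, 4.6 kHz} → 4.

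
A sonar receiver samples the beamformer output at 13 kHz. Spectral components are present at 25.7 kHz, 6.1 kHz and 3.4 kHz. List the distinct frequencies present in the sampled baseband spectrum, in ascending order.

fs/2 = 6.5 kHz.
25.7 kHz mod fs = 12.7 kHz.
12.7 kHz > fs/2 = 6.5 kHz, folds to fs − 12.7 kHz = 0.3 kHz.
6.1 kHz ≤ fs/2 = 6.5 kHz, passes unchanged.
3.4 kHz ≤ fs/2 = 6.5 kHz, passes unchanged.
Distinct values: {0.3 kHz, 3.4 kHz, 6.1 kHz}.

0.3 kHz, 3.4 kHz, 6.1 kHz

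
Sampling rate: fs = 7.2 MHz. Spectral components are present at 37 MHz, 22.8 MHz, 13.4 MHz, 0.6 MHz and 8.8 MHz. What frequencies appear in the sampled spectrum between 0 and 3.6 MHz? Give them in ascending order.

fs/2 = 3.6 MHz.
37 MHz mod fs = 1 MHz.
1 MHz ≤ fs/2 = 3.6 MHz, appears at 1 MHz.
22.8 MHz mod fs = 1.2 MHz.
1.2 MHz ≤ fs/2 = 3.6 MHz, appears at 1.2 MHz.
13.4 MHz mod fs = 6.2 MHz.
6.2 MHz > fs/2 = 3.6 MHz, folds to fs − 6.2 MHz = 1 MHz.
0.6 MHz ≤ fs/2 = 3.6 MHz, passes unchanged.
8.8 MHz mod fs = 1.6 MHz.
1.6 MHz ≤ fs/2 = 3.6 MHz, appears at 1.6 MHz.
Distinct values: {0.6 MHz, 1 MHz, 1.2 MHz, 1.6 MHz}.

0.6 MHz, 1 MHz, 1.2 MHz, 1.6 MHz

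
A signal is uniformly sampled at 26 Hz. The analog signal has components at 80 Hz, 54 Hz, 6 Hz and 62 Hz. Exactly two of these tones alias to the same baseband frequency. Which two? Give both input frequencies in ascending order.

54 Hz, 80 Hz

fs/2 = 13 Hz.
80 Hz mod fs = 2 Hz.
2 Hz ≤ fs/2 = 13 Hz, appears at 2 Hz.
54 Hz mod fs = 2 Hz.
2 Hz ≤ fs/2 = 13 Hz, appears at 2 Hz.
6 Hz ≤ fs/2 = 13 Hz, passes unchanged.
62 Hz mod fs = 10 Hz.
10 Hz ≤ fs/2 = 13 Hz, appears at 10 Hz.
54 Hz and 80 Hz both map to 2 Hz.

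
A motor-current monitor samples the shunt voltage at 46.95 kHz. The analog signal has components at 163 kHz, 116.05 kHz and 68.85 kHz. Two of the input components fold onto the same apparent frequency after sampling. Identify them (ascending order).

116.05 kHz, 163 kHz

fs/2 = 23.475 kHz.
163 kHz mod fs = 22.15 kHz.
22.15 kHz ≤ fs/2 = 23.475 kHz, appears at 22.15 kHz.
116.05 kHz mod fs = 22.15 kHz.
22.15 kHz ≤ fs/2 = 23.475 kHz, appears at 22.15 kHz.
68.85 kHz mod fs = 21.9 kHz.
21.9 kHz ≤ fs/2 = 23.475 kHz, appears at 21.9 kHz.
116.05 kHz and 163 kHz both map to 22.15 kHz.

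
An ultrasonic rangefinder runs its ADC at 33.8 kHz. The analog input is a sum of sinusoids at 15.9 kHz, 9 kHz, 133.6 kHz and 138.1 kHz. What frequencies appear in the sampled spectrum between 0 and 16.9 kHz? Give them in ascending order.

1.6 kHz, 2.9 kHz, 9 kHz, 15.9 kHz

fs/2 = 16.9 kHz.
15.9 kHz ≤ fs/2 = 16.9 kHz, passes unchanged.
9 kHz ≤ fs/2 = 16.9 kHz, passes unchanged.
133.6 kHz mod fs = 32.2 kHz.
32.2 kHz > fs/2 = 16.9 kHz, folds to fs − 32.2 kHz = 1.6 kHz.
138.1 kHz mod fs = 2.9 kHz.
2.9 kHz ≤ fs/2 = 16.9 kHz, appears at 2.9 kHz.
Distinct values: {1.6 kHz, 2.9 kHz, 9 kHz, 15.9 kHz}.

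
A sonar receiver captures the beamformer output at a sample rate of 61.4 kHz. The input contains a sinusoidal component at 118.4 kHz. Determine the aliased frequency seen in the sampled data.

4.4 kHz

118.4 kHz mod fs = 57 kHz.
57 kHz > fs/2 = 30.7 kHz, folds to fs − 57 kHz = 4.4 kHz.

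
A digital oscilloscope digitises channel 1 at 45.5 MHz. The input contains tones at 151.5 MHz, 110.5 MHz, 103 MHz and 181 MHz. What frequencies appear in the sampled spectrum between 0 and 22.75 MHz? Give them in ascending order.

1 MHz, 12 MHz, 15 MHz, 19.5 MHz

fs/2 = 22.75 MHz.
151.5 MHz mod fs = 15 MHz.
15 MHz ≤ fs/2 = 22.75 MHz, appears at 15 MHz.
110.5 MHz mod fs = 19.5 MHz.
19.5 MHz ≤ fs/2 = 22.75 MHz, appears at 19.5 MHz.
103 MHz mod fs = 12 MHz.
12 MHz ≤ fs/2 = 22.75 MHz, appears at 12 MHz.
181 MHz mod fs = 44.5 MHz.
44.5 MHz > fs/2 = 22.75 MHz, folds to fs − 44.5 MHz = 1 MHz.
Distinct values: {1 MHz, 12 MHz, 15 MHz, 19.5 MHz}.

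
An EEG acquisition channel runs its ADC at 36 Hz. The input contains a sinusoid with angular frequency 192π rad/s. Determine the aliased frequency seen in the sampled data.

ω = 192π rad/s → f = ω/(2π) = 96 Hz.
96 Hz mod fs = 24 Hz.
24 Hz > fs/2 = 18 Hz, folds to fs − 24 Hz = 12 Hz.

12 Hz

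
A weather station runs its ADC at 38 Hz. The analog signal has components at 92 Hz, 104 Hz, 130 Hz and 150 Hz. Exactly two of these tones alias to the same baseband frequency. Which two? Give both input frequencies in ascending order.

92 Hz, 130 Hz

fs/2 = 19 Hz.
92 Hz mod fs = 16 Hz.
16 Hz ≤ fs/2 = 19 Hz, appears at 16 Hz.
104 Hz mod fs = 28 Hz.
28 Hz > fs/2 = 19 Hz, folds to fs − 28 Hz = 10 Hz.
130 Hz mod fs = 16 Hz.
16 Hz ≤ fs/2 = 19 Hz, appears at 16 Hz.
150 Hz mod fs = 36 Hz.
36 Hz > fs/2 = 19 Hz, folds to fs − 36 Hz = 2 Hz.
92 Hz and 130 Hz both map to 16 Hz.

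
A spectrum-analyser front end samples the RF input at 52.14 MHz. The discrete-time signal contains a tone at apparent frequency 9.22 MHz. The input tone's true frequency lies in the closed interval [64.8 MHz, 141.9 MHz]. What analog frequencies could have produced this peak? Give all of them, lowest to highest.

Frequencies that alias to 9.22 MHz are k·fs ± 9.22 MHz for integer k ≥ 0.
k=0: 9.22 MHz.
k=1: 42.92 MHz, 61.36 MHz.
k=2: 95.06 MHz, 113.5 MHz.
k=3: 147.2 MHz, 165.64 MHz.
Within [64.8 MHz, 141.9 MHz]: 95.06 MHz, 113.5 MHz.

95.06 MHz, 113.5 MHz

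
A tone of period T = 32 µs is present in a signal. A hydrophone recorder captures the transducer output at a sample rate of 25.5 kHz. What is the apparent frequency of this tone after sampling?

5.75 kHz

T = 32 µs → f = 1/T = 31.25 kHz.
31.25 kHz mod fs = 5.75 kHz.
5.75 kHz ≤ fs/2 = 12.75 kHz, appears at 5.75 kHz.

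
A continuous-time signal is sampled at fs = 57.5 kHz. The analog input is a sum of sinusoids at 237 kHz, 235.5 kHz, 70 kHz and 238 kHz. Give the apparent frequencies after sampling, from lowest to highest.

5.5 kHz, 7 kHz, 8 kHz, 12.5 kHz

fs/2 = 28.75 kHz.
237 kHz mod fs = 7 kHz.
7 kHz ≤ fs/2 = 28.75 kHz, appears at 7 kHz.
235.5 kHz mod fs = 5.5 kHz.
5.5 kHz ≤ fs/2 = 28.75 kHz, appears at 5.5 kHz.
70 kHz mod fs = 12.5 kHz.
12.5 kHz ≤ fs/2 = 28.75 kHz, appears at 12.5 kHz.
238 kHz mod fs = 8 kHz.
8 kHz ≤ fs/2 = 28.75 kHz, appears at 8 kHz.
Distinct values: {5.5 kHz, 7 kHz, 8 kHz, 12.5 kHz}.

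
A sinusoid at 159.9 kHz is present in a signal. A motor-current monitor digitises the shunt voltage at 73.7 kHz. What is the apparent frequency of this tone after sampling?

12.5 kHz

159.9 kHz mod fs = 12.5 kHz.
12.5 kHz ≤ fs/2 = 36.85 kHz, appears at 12.5 kHz.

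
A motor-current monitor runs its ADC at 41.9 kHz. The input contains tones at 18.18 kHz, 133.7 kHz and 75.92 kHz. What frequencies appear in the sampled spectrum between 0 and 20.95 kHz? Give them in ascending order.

7.88 kHz, 8 kHz, 18.18 kHz

fs/2 = 20.95 kHz.
18.18 kHz ≤ fs/2 = 20.95 kHz, passes unchanged.
133.7 kHz mod fs = 8 kHz.
8 kHz ≤ fs/2 = 20.95 kHz, appears at 8 kHz.
75.92 kHz mod fs = 34.02 kHz.
34.02 kHz > fs/2 = 20.95 kHz, folds to fs − 34.02 kHz = 7.88 kHz.
Distinct values: {7.88 kHz, 8 kHz, 18.18 kHz}.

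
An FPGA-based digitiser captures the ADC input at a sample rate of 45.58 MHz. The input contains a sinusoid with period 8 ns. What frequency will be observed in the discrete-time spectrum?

11.74 MHz

T = 8 ns → f = 1/T = 125 MHz.
125 MHz mod fs = 33.84 MHz.
33.84 MHz > fs/2 = 22.79 MHz, folds to fs − 33.84 MHz = 11.74 MHz.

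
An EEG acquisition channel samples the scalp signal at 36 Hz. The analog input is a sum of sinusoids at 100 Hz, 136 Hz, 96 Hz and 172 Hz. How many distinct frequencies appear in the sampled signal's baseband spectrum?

2

fs/2 = 18 Hz.
100 Hz mod fs = 28 Hz.
28 Hz > fs/2 = 18 Hz, folds to fs − 28 Hz = 8 Hz.
136 Hz mod fs = 28 Hz.
28 Hz > fs/2 = 18 Hz, folds to fs − 28 Hz = 8 Hz.
96 Hz mod fs = 24 Hz.
24 Hz > fs/2 = 18 Hz, folds to fs − 24 Hz = 12 Hz.
172 Hz mod fs = 28 Hz.
28 Hz > fs/2 = 18 Hz, folds to fs − 28 Hz = 8 Hz.
Distinct values: {8 Hz, 12 Hz} → 2.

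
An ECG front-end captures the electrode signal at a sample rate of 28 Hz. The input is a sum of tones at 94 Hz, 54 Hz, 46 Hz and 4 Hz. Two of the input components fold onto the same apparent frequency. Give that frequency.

fs/2 = 14 Hz.
94 Hz mod fs = 10 Hz.
10 Hz ≤ fs/2 = 14 Hz, appears at 10 Hz.
54 Hz mod fs = 26 Hz.
26 Hz > fs/2 = 14 Hz, folds to fs − 26 Hz = 2 Hz.
46 Hz mod fs = 18 Hz.
18 Hz > fs/2 = 14 Hz, folds to fs − 18 Hz = 10 Hz.
4 Hz ≤ fs/2 = 14 Hz, passes unchanged.
46 Hz and 94 Hz both map to 10 Hz.

10 Hz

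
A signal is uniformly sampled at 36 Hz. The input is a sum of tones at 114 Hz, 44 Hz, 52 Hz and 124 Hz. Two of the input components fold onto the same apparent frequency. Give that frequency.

16 Hz

fs/2 = 18 Hz.
114 Hz mod fs = 6 Hz.
6 Hz ≤ fs/2 = 18 Hz, appears at 6 Hz.
44 Hz mod fs = 8 Hz.
8 Hz ≤ fs/2 = 18 Hz, appears at 8 Hz.
52 Hz mod fs = 16 Hz.
16 Hz ≤ fs/2 = 18 Hz, appears at 16 Hz.
124 Hz mod fs = 16 Hz.
16 Hz ≤ fs/2 = 18 Hz, appears at 16 Hz.
52 Hz and 124 Hz both map to 16 Hz.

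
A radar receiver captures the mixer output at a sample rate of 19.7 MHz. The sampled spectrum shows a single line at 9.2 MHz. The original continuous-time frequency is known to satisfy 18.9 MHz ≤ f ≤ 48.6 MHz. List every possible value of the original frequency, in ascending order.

28.9 MHz, 30.2 MHz, 48.6 MHz

Frequencies that alias to 9.2 MHz are k·fs ± 9.2 MHz for integer k ≥ 0.
k=0: 9.2 MHz.
k=1: 10.5 MHz, 28.9 MHz.
k=2: 30.2 MHz, 48.6 MHz.
k=3: 49.9 MHz, 68.3 MHz.
Within [18.9 MHz, 48.6 MHz]: 28.9 MHz, 30.2 MHz, 48.6 MHz.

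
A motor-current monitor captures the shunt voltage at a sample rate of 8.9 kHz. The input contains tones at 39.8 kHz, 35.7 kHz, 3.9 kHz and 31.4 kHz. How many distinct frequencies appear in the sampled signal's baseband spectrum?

fs/2 = 4.45 kHz.
39.8 kHz mod fs = 4.2 kHz.
4.2 kHz ≤ fs/2 = 4.45 kHz, appears at 4.2 kHz.
35.7 kHz mod fs = 0.1 kHz.
0.1 kHz ≤ fs/2 = 4.45 kHz, appears at 0.1 kHz.
3.9 kHz ≤ fs/2 = 4.45 kHz, passes unchanged.
31.4 kHz mod fs = 4.7 kHz.
4.7 kHz > fs/2 = 4.45 kHz, folds to fs − 4.7 kHz = 4.2 kHz.
Distinct values: {0.1 kHz, 3.9 kHz, 4.2 kHz} → 3.

3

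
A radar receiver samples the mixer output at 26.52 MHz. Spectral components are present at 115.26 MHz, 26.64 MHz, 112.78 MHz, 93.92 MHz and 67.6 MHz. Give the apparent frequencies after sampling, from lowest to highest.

0.12 MHz, 6.7 MHz, 9.18 MHz, 11.96 MHz, 12.16 MHz

fs/2 = 13.26 MHz.
115.26 MHz mod fs = 9.18 MHz.
9.18 MHz ≤ fs/2 = 13.26 MHz, appears at 9.18 MHz.
26.64 MHz mod fs = 0.12 MHz.
0.12 MHz ≤ fs/2 = 13.26 MHz, appears at 0.12 MHz.
112.78 MHz mod fs = 6.7 MHz.
6.7 MHz ≤ fs/2 = 13.26 MHz, appears at 6.7 MHz.
93.92 MHz mod fs = 14.36 MHz.
14.36 MHz > fs/2 = 13.26 MHz, folds to fs − 14.36 MHz = 12.16 MHz.
67.6 MHz mod fs = 14.56 MHz.
14.56 MHz > fs/2 = 13.26 MHz, folds to fs − 14.56 MHz = 11.96 MHz.
Distinct values: {0.12 MHz, 6.7 MHz, 9.18 MHz, 11.96 MHz, 12.16 MHz}.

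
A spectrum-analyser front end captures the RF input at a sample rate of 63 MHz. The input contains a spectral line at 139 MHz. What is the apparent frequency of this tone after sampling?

139 MHz mod fs = 13 MHz.
13 MHz ≤ fs/2 = 31.5 MHz, appears at 13 MHz.

13 MHz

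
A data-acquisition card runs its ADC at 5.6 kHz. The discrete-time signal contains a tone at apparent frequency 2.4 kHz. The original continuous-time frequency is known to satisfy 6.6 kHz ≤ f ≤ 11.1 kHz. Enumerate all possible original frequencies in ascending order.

Frequencies that alias to 2.4 kHz are k·fs ± 2.4 kHz for integer k ≥ 0.
k=0: 2.4 kHz.
k=1: 3.2 kHz, 8 kHz.
k=2: 8.8 kHz, 13.6 kHz.
k=3: 14.4 kHz, 19.2 kHz.
Within [6.6 kHz, 11.1 kHz]: 8 kHz, 8.8 kHz.

8 kHz, 8.8 kHz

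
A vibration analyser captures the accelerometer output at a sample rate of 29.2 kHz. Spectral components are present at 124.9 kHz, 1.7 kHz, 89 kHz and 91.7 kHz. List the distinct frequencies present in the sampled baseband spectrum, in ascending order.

fs/2 = 14.6 kHz.
124.9 kHz mod fs = 8.1 kHz.
8.1 kHz ≤ fs/2 = 14.6 kHz, appears at 8.1 kHz.
1.7 kHz ≤ fs/2 = 14.6 kHz, passes unchanged.
89 kHz mod fs = 1.4 kHz.
1.4 kHz ≤ fs/2 = 14.6 kHz, appears at 1.4 kHz.
91.7 kHz mod fs = 4.1 kHz.
4.1 kHz ≤ fs/2 = 14.6 kHz, appears at 4.1 kHz.
Distinct values: {1.4 kHz, 1.7 kHz, 4.1 kHz, 8.1 kHz}.

1.4 kHz, 1.7 kHz, 4.1 kHz, 8.1 kHz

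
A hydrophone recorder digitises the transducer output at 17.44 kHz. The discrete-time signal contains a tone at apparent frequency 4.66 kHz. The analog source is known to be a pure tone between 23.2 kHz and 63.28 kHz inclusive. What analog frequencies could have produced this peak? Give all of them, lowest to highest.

Frequencies that alias to 4.66 kHz are k·fs ± 4.66 kHz for integer k ≥ 0.
k=0: 4.66 kHz.
k=1: 12.78 kHz, 22.1 kHz.
k=2: 30.22 kHz, 39.54 kHz.
k=3: 47.66 kHz, 56.98 kHz.
k=4: 65.1 kHz, 74.42 kHz.
Within [23.2 kHz, 63.28 kHz]: 30.22 kHz, 39.54 kHz, 47.66 kHz, 56.98 kHz.

30.22 kHz, 39.54 kHz, 47.66 kHz, 56.98 kHz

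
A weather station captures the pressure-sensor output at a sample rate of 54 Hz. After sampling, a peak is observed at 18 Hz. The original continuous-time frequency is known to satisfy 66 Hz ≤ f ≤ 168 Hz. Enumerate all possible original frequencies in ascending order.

72 Hz, 90 Hz, 126 Hz, 144 Hz

Frequencies that alias to 18 Hz are k·fs ± 18 Hz for integer k ≥ 0.
k=0: 18 Hz.
k=1: 36 Hz, 72 Hz.
k=2: 90 Hz, 126 Hz.
k=3: 144 Hz, 180 Hz.
k=4: 198 Hz, 234 Hz.
Within [66 Hz, 168 Hz]: 72 Hz, 90 Hz, 126 Hz, 144 Hz.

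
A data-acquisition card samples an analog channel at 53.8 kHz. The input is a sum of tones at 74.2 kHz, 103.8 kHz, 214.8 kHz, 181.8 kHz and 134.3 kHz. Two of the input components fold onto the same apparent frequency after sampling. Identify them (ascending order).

fs/2 = 26.9 kHz.
74.2 kHz mod fs = 20.4 kHz.
20.4 kHz ≤ fs/2 = 26.9 kHz, appears at 20.4 kHz.
103.8 kHz mod fs = 50 kHz.
50 kHz > fs/2 = 26.9 kHz, folds to fs − 50 kHz = 3.8 kHz.
214.8 kHz mod fs = 53.4 kHz.
53.4 kHz > fs/2 = 26.9 kHz, folds to fs − 53.4 kHz = 0.4 kHz.
181.8 kHz mod fs = 20.4 kHz.
20.4 kHz ≤ fs/2 = 26.9 kHz, appears at 20.4 kHz.
134.3 kHz mod fs = 26.7 kHz.
26.7 kHz ≤ fs/2 = 26.9 kHz, appears at 26.7 kHz.
74.2 kHz and 181.8 kHz both map to 20.4 kHz.

74.2 kHz, 181.8 kHz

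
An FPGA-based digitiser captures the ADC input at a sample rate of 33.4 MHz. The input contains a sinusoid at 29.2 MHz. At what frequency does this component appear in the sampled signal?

4.2 MHz

29.2 MHz > fs/2 = 16.7 MHz, folds to fs − 29.2 MHz = 4.2 MHz.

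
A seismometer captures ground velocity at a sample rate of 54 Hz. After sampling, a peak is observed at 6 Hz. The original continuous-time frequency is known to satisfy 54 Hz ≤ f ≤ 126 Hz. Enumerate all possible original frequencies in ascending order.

60 Hz, 102 Hz, 114 Hz

Frequencies that alias to 6 Hz are k·fs ± 6 Hz for integer k ≥ 0.
k=0: 6 Hz.
k=1: 48 Hz, 60 Hz.
k=2: 102 Hz, 114 Hz.
k=3: 156 Hz, 168 Hz.
Within [54 Hz, 126 Hz]: 60 Hz, 102 Hz, 114 Hz.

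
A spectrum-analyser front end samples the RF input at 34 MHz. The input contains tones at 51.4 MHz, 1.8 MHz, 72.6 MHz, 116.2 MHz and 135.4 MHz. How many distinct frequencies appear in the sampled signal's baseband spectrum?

5

fs/2 = 17 MHz.
51.4 MHz mod fs = 17.4 MHz.
17.4 MHz > fs/2 = 17 MHz, folds to fs − 17.4 MHz = 16.6 MHz.
1.8 MHz ≤ fs/2 = 17 MHz, passes unchanged.
72.6 MHz mod fs = 4.6 MHz.
4.6 MHz ≤ fs/2 = 17 MHz, appears at 4.6 MHz.
116.2 MHz mod fs = 14.2 MHz.
14.2 MHz ≤ fs/2 = 17 MHz, appears at 14.2 MHz.
135.4 MHz mod fs = 33.4 MHz.
33.4 MHz > fs/2 = 17 MHz, folds to fs − 33.4 MHz = 0.6 MHz.
Distinct values: {0.6 MHz, 1.8 MHz, 4.6 MHz, 14.2 MHz, 16.6 MHz} → 5.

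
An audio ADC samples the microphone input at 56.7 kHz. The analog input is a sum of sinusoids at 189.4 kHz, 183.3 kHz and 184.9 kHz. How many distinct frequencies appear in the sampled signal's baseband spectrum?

3

fs/2 = 28.35 kHz.
189.4 kHz mod fs = 19.3 kHz.
19.3 kHz ≤ fs/2 = 28.35 kHz, appears at 19.3 kHz.
183.3 kHz mod fs = 13.2 kHz.
13.2 kHz ≤ fs/2 = 28.35 kHz, appears at 13.2 kHz.
184.9 kHz mod fs = 14.8 kHz.
14.8 kHz ≤ fs/2 = 28.35 kHz, appears at 14.8 kHz.
Distinct values: {13.2 kHz, 14.8 kHz, 19.3 kHz} → 3.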